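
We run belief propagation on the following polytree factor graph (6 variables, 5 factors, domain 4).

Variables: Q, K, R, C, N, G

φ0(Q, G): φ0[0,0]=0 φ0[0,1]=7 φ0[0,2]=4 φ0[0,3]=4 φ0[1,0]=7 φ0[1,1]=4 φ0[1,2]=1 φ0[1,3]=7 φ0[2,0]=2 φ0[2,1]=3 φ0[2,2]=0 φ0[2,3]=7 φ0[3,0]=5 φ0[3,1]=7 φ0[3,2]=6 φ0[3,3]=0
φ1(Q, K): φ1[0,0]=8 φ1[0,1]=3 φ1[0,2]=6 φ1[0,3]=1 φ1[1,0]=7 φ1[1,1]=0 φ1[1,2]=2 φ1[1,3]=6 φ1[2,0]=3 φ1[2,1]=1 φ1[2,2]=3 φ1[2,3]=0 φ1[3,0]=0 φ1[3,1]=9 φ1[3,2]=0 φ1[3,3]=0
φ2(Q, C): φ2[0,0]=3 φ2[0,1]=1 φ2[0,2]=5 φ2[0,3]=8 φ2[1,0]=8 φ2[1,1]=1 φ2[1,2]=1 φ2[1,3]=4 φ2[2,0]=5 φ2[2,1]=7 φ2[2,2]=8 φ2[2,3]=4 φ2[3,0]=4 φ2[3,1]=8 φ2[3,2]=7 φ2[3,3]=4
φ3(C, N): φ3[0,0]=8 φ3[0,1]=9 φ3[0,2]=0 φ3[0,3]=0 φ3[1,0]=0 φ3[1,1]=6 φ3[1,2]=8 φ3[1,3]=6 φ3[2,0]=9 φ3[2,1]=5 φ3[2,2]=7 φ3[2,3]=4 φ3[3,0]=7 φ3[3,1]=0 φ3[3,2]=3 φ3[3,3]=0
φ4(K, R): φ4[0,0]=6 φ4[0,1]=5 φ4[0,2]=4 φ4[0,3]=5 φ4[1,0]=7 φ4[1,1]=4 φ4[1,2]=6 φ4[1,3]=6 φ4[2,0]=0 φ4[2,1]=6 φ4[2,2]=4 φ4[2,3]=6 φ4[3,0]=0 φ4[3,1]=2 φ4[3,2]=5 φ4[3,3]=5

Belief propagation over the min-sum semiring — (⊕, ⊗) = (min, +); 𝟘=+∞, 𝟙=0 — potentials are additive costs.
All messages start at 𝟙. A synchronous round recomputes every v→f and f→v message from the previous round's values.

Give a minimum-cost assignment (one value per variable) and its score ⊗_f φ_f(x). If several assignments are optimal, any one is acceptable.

assignment: (Q=0, K=3, R=0, C=1, N=0, G=0); score = 2

init: all messages = 𝟙 over 4 values
r1 m[φ0→Q] = [0, 1, 0, 0]
r1 m[φ0→G] = [0, 3, 0, 0]
r1 m[φ1→Q] = [1, 0, 0, 0]
r1 m[φ1→K] = [0, 0, 0, 0]
r1 m[φ2→Q] = [1, 1, 4, 4]
r1 m[φ2→C] = [3, 1, 1, 4]
r1 m[φ3→C] = [0, 0, 4, 0]
r1 m[φ3→N] = [0, 0, 0, 0]
r1 m[φ4→K] = [4, 4, 0, 0]
r1 m[φ4→R] = [0, 2, 4, 5]
r1 m[Q→φ0] = [0, 0, 0, 0]
r1 m[Q→φ1] = [0, 0, 0, 0]
r1 m[Q→φ2] = [0, 0, 0, 0]
r1 m[K→φ1] = [0, 0, 0, 0]
r1 m[K→φ4] = [0, 0, 0, 0]
r1 m[R→φ4] = [0, 0, 0, 0]
r1 m[C→φ2] = [0, 0, 0, 0]
r1 m[C→φ3] = [0, 0, 0, 0]
r1 m[N→φ3] = [0, 0, 0, 0]
r1 m[G→φ0] = [0, 0, 0, 0]
r2 m[φ0→Q] = [0, 1, 0, 0]
r2 m[φ0→G] = [0, 3, 0, 0]
r2 m[φ1→Q] = [1, 0, 0, 0]
r2 m[φ1→K] = [0, 0, 0, 0]
r2 m[φ2→Q] = [1, 1, 4, 4]
r2 m[φ2→C] = [3, 1, 1, 4]
r2 m[φ3→C] = [0, 0, 4, 0]
r2 m[φ3→N] = [0, 0, 0, 0]
r2 m[φ4→K] = [4, 4, 0, 0]
r2 m[φ4→R] = [0, 2, 4, 5]
r2 m[Q→φ0] = [2, 1, 4, 4]
r2 m[Q→φ1] = [1, 2, 4, 4]
r2 m[Q→φ2] = [1, 1, 0, 0]
r2 m[K→φ1] = [4, 4, 0, 0]
r2 m[K→φ4] = [0, 0, 0, 0]
r2 m[R→φ4] = [0, 0, 0, 0]
r2 m[C→φ2] = [0, 0, 4, 0]
r2 m[C→φ3] = [3, 1, 1, 4]
r2 m[N→φ3] = [0, 0, 0, 0]
r2 m[G→φ0] = [0, 0, 0, 0]
r3 m[φ0→Q] = [0, 1, 0, 0]
r3 m[φ0→G] = [2, 5, 2, 4]
r3 m[φ1→Q] = [1, 2, 0, 0]
r3 m[φ1→K] = [4, 2, 4, 2]
r3 m[φ2→Q] = [1, 1, 4, 4]
r3 m[φ2→C] = [4, 2, 2, 4]
r3 m[φ3→C] = [0, 0, 4, 0]
r3 m[φ3→N] = [1, 4, 3, 3]
r3 m[φ4→K] = [4, 4, 0, 0]
r3 m[φ4→R] = [0, 2, 4, 5]
r3 m[Q→φ0] = [2, 1, 4, 4]
r3 m[Q→φ1] = [1, 2, 4, 4]
r3 m[Q→φ2] = [1, 1, 0, 0]
r3 m[K→φ1] = [4, 4, 0, 0]
r3 m[K→φ4] = [0, 0, 0, 0]
r3 m[R→φ4] = [0, 0, 0, 0]
r3 m[C→φ2] = [0, 0, 4, 0]
r3 m[C→φ3] = [3, 1, 1, 4]
r3 m[N→φ3] = [0, 0, 0, 0]
r3 m[G→φ0] = [0, 0, 0, 0]
r4 m[φ0→Q] = [0, 1, 0, 0]
r4 m[φ0→G] = [2, 5, 2, 4]
r4 m[φ1→Q] = [1, 2, 0, 0]
r4 m[φ1→K] = [4, 2, 4, 2]
r4 m[φ2→Q] = [1, 1, 4, 4]
r4 m[φ2→C] = [4, 2, 2, 4]
r4 m[φ3→C] = [0, 0, 4, 0]
r4 m[φ3→N] = [1, 4, 3, 3]
r4 m[φ4→K] = [4, 4, 0, 0]
r4 m[φ4→R] = [0, 2, 4, 5]
r4 m[Q→φ0] = [2, 3, 4, 4]
r4 m[Q→φ1] = [1, 2, 4, 4]
r4 m[Q→φ2] = [1, 3, 0, 0]
r4 m[K→φ1] = [4, 4, 0, 0]
r4 m[K→φ4] = [4, 2, 4, 2]
r4 m[R→φ4] = [0, 0, 0, 0]
r4 m[C→φ2] = [0, 0, 4, 0]
r4 m[C→φ3] = [4, 2, 2, 4]
r4 m[N→φ3] = [0, 0, 0, 0]
r4 m[G→φ0] = [0, 0, 0, 0]
r5 m[φ0→Q] = [0, 1, 0, 0]
r5 m[φ0→G] = [2, 7, 4, 4]
r5 m[φ1→Q] = [1, 2, 0, 0]
r5 m[φ1→K] = [4, 2, 4, 2]
r5 m[φ2→Q] = [1, 1, 4, 4]
r5 m[φ2→C] = [4, 2, 4, 4]
r5 m[φ3→C] = [0, 0, 4, 0]
r5 m[φ3→N] = [2, 4, 4, 4]
r5 m[φ4→K] = [4, 4, 0, 0]
r5 m[φ4→R] = [2, 4, 7, 7]
r5 m[Q→φ0] = [2, 3, 4, 4]
r5 m[Q→φ1] = [1, 2, 4, 4]
r5 m[Q→φ2] = [1, 3, 0, 0]
r5 m[K→φ1] = [4, 4, 0, 0]
r5 m[K→φ4] = [4, 2, 4, 2]
r5 m[R→φ4] = [0, 0, 0, 0]
r5 m[C→φ2] = [0, 0, 4, 0]
r5 m[C→φ3] = [4, 2, 2, 4]
r5 m[N→φ3] = [0, 0, 0, 0]
r5 m[G→φ0] = [0, 0, 0, 0]
r6 m[φ0→Q] = [0, 1, 0, 0]
r6 m[φ0→G] = [2, 7, 4, 4]
r6 m[φ1→Q] = [1, 2, 0, 0]
r6 m[φ1→K] = [4, 2, 4, 2]
r6 m[φ2→Q] = [1, 1, 4, 4]
r6 m[φ2→C] = [4, 2, 4, 4]
r6 m[φ3→C] = [0, 0, 4, 0]
r6 m[φ3→N] = [2, 4, 4, 4]
r6 m[φ4→K] = [4, 4, 0, 0]
r6 m[φ4→R] = [2, 4, 7, 7]
r6 m[Q→φ0] = [2, 3, 4, 4]
r6 m[Q→φ1] = [1, 2, 4, 4]
r6 m[Q→φ2] = [1, 3, 0, 0]
r6 m[K→φ1] = [4, 4, 0, 0]
r6 m[K→φ4] = [4, 2, 4, 2]
r6 m[R→φ4] = [0, 0, 0, 0]
r6 m[C→φ2] = [0, 0, 4, 0]
r6 m[C→φ3] = [4, 2, 4, 4]
r6 m[N→φ3] = [0, 0, 0, 0]
r6 m[G→φ0] = [0, 0, 0, 0]
r7 m[φ0→Q] = [0, 1, 0, 0]
r7 m[φ0→G] = [2, 7, 4, 4]
r7 m[φ1→Q] = [1, 2, 0, 0]
r7 m[φ1→K] = [4, 2, 4, 2]
r7 m[φ2→Q] = [1, 1, 4, 4]
r7 m[φ2→C] = [4, 2, 4, 4]
r7 m[φ3→C] = [0, 0, 4, 0]
r7 m[φ3→N] = [2, 4, 4, 4]
r7 m[φ4→K] = [4, 4, 0, 0]
r7 m[φ4→R] = [2, 4, 7, 7]
r7 m[Q→φ0] = [2, 3, 4, 4]
r7 m[Q→φ1] = [1, 2, 4, 4]
r7 m[Q→φ2] = [1, 3, 0, 0]
r7 m[K→φ1] = [4, 4, 0, 0]
r7 m[K→φ4] = [4, 2, 4, 2]
r7 m[R→φ4] = [0, 0, 0, 0]
r7 m[C→φ2] = [0, 0, 4, 0]
r7 m[C→φ3] = [4, 2, 4, 4]
r7 m[N→φ3] = [0, 0, 0, 0]
r7 m[G→φ0] = [0, 0, 0, 0]
fixed point reached at round 7
traceback from Q: (Q=0, K=3, R=0, C=1, N=0, G=0), score=2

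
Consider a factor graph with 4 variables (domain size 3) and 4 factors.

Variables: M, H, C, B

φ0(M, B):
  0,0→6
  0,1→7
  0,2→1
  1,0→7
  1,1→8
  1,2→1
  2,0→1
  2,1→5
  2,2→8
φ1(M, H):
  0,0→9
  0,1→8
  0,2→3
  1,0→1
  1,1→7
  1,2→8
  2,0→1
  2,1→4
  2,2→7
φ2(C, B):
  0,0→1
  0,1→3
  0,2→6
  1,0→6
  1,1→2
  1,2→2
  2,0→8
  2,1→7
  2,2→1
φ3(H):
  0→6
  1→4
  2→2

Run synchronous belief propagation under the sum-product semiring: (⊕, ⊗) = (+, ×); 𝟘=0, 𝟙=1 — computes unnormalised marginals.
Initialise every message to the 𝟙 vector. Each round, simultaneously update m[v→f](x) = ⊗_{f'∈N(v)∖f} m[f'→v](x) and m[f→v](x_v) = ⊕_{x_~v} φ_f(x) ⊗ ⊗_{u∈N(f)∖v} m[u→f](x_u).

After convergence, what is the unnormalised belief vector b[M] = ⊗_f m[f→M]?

init: all messages = 𝟙 over 3 values
r1 m[φ0→M] = [14, 16, 14]
r1 m[φ0→B] = [14, 20, 10]
r1 m[φ1→M] = [20, 16, 12]
r1 m[φ1→H] = [11, 19, 18]
r1 m[φ2→C] = [10, 10, 16]
r1 m[φ2→B] = [15, 12, 9]
r1 m[φ3→H] = [6, 4, 2]
r1 m[M→φ0] = [1, 1, 1]
r1 m[M→φ1] = [1, 1, 1]
r1 m[H→φ1] = [1, 1, 1]
r1 m[H→φ3] = [1, 1, 1]
r1 m[C→φ2] = [1, 1, 1]
r1 m[B→φ0] = [1, 1, 1]
r1 m[B→φ2] = [1, 1, 1]
r2 m[φ0→M] = [14, 16, 14]
r2 m[φ0→B] = [14, 20, 10]
r2 m[φ1→M] = [20, 16, 12]
r2 m[φ1→H] = [11, 19, 18]
r2 m[φ2→C] = [10, 10, 16]
r2 m[φ2→B] = [15, 12, 9]
r2 m[φ3→H] = [6, 4, 2]
r2 m[M→φ0] = [20, 16, 12]
r2 m[M→φ1] = [14, 16, 14]
r2 m[H→φ1] = [6, 4, 2]
r2 m[H→φ3] = [11, 19, 18]
r2 m[C→φ2] = [1, 1, 1]
r2 m[B→φ0] = [15, 12, 9]
r2 m[B→φ2] = [14, 20, 10]
r3 m[φ0→M] = [183, 210, 147]
r3 m[φ0→B] = [244, 328, 132]
r3 m[φ1→M] = [92, 50, 36]
r3 m[φ1→H] = [156, 280, 268]
r3 m[φ2→C] = [134, 144, 262]
r3 m[φ2→B] = [15, 12, 9]
r3 m[φ3→H] = [6, 4, 2]
r3 m[M→φ0] = [20, 16, 12]
r3 m[M→φ1] = [14, 16, 14]
r3 m[H→φ1] = [6, 4, 2]
r3 m[H→φ3] = [11, 19, 18]
r3 m[C→φ2] = [1, 1, 1]
r3 m[B→φ0] = [15, 12, 9]
r3 m[B→φ2] = [14, 20, 10]
r4 m[φ0→M] = [183, 210, 147]
r4 m[φ0→B] = [244, 328, 132]
r4 m[φ1→M] = [92, 50, 36]
r4 m[φ1→H] = [156, 280, 268]
r4 m[φ2→C] = [134, 144, 262]
r4 m[φ2→B] = [15, 12, 9]
r4 m[φ3→H] = [6, 4, 2]
r4 m[M→φ0] = [92, 50, 36]
r4 m[M→φ1] = [183, 210, 147]
r4 m[H→φ1] = [6, 4, 2]
r4 m[H→φ3] = [156, 280, 268]
r4 m[C→φ2] = [1, 1, 1]
r4 m[B→φ0] = [15, 12, 9]
r4 m[B→φ2] = [244, 328, 132]
r5 m[φ0→M] = [183, 210, 147]
r5 m[φ0→B] = [938, 1224, 430]
r5 m[φ1→M] = [92, 50, 36]
r5 m[φ1→H] = [2004, 3522, 3258]
r5 m[φ2→C] = [2020, 2384, 4380]
r5 m[φ2→B] = [15, 12, 9]
r5 m[φ3→H] = [6, 4, 2]
r5 m[M→φ0] = [92, 50, 36]
r5 m[M→φ1] = [183, 210, 147]
r5 m[H→φ1] = [6, 4, 2]
r5 m[H→φ3] = [156, 280, 268]
r5 m[C→φ2] = [1, 1, 1]
r5 m[B→φ0] = [15, 12, 9]
r5 m[B→φ2] = [244, 328, 132]
r6 m[φ0→M] = [183, 210, 147]
r6 m[φ0→B] = [938, 1224, 430]
r6 m[φ1→M] = [92, 50, 36]
r6 m[φ1→H] = [2004, 3522, 3258]
r6 m[φ2→C] = [2020, 2384, 4380]
r6 m[φ2→B] = [15, 12, 9]
r6 m[φ3→H] = [6, 4, 2]
r6 m[M→φ0] = [92, 50, 36]
r6 m[M→φ1] = [183, 210, 147]
r6 m[H→φ1] = [6, 4, 2]
r6 m[H→φ3] = [2004, 3522, 3258]
r6 m[C→φ2] = [1, 1, 1]
r6 m[B→φ0] = [15, 12, 9]
r6 m[B→φ2] = [938, 1224, 430]
r7 m[φ0→M] = [183, 210, 147]
r7 m[φ0→B] = [938, 1224, 430]
r7 m[φ1→M] = [92, 50, 36]
r7 m[φ1→H] = [2004, 3522, 3258]
r7 m[φ2→C] = [7190, 8936, 16502]
r7 m[φ2→B] = [15, 12, 9]
r7 m[φ3→H] = [6, 4, 2]
r7 m[M→φ0] = [92, 50, 36]
r7 m[M→φ1] = [183, 210, 147]
r7 m[H→φ1] = [6, 4, 2]
r7 m[H→φ3] = [2004, 3522, 3258]
r7 m[C→φ2] = [1, 1, 1]
r7 m[B→φ0] = [15, 12, 9]
r7 m[B→φ2] = [938, 1224, 430]
r8 m[φ0→M] = [183, 210, 147]
r8 m[φ0→B] = [938, 1224, 430]
r8 m[φ1→M] = [92, 50, 36]
r8 m[φ1→H] = [2004, 3522, 3258]
r8 m[φ2→C] = [7190, 8936, 16502]
r8 m[φ2→B] = [15, 12, 9]
r8 m[φ3→H] = [6, 4, 2]
r8 m[M→φ0] = [92, 50, 36]
r8 m[M→φ1] = [183, 210, 147]
r8 m[H→φ1] = [6, 4, 2]
r8 m[H→φ3] = [2004, 3522, 3258]
r8 m[C→φ2] = [1, 1, 1]
r8 m[B→φ0] = [15, 12, 9]
r8 m[B→φ2] = [938, 1224, 430]
fixed point reached at round 8
b[M] = ⊗ incoming = [16836, 10500, 5292]

b[M] = [16836, 10500, 5292]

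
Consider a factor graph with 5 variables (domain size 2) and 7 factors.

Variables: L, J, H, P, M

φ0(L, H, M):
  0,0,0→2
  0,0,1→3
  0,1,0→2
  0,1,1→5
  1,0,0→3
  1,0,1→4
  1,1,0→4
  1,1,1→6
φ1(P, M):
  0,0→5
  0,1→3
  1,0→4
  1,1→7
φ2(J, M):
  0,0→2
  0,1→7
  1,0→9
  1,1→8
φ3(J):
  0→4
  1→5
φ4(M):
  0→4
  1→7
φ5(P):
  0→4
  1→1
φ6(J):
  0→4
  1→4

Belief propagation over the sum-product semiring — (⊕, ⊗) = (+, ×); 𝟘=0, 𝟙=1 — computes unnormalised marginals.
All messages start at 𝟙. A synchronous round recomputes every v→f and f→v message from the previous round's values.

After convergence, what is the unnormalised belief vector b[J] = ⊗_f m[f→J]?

init: all messages = 𝟙 over 2 values
r1 m[φ0→L] = [12, 17]
r1 m[φ0→H] = [12, 17]
r1 m[φ0→M] = [11, 18]
r1 m[φ1→P] = [8, 11]
r1 m[φ1→M] = [9, 10]
r1 m[φ2→J] = [9, 17]
r1 m[φ2→M] = [11, 15]
r1 m[φ3→J] = [4, 5]
r1 m[φ4→M] = [4, 7]
r1 m[φ5→P] = [4, 1]
r1 m[φ6→J] = [4, 4]
r1 m[L→φ0] = [1, 1]
r1 m[J→φ2] = [1, 1]
r1 m[J→φ3] = [1, 1]
r1 m[J→φ6] = [1, 1]
r1 m[H→φ0] = [1, 1]
r1 m[P→φ1] = [1, 1]
r1 m[P→φ5] = [1, 1]
r1 m[M→φ0] = [1, 1]
r1 m[M→φ1] = [1, 1]
r1 m[M→φ2] = [1, 1]
r1 m[M→φ4] = [1, 1]
r2 m[φ0→L] = [12, 17]
r2 m[φ0→H] = [12, 17]
r2 m[φ0→M] = [11, 18]
r2 m[φ1→P] = [8, 11]
r2 m[φ1→M] = [9, 10]
r2 m[φ2→J] = [9, 17]
r2 m[φ2→M] = [11, 15]
r2 m[φ3→J] = [4, 5]
r2 m[φ4→M] = [4, 7]
r2 m[φ5→P] = [4, 1]
r2 m[φ6→J] = [4, 4]
r2 m[L→φ0] = [1, 1]
r2 m[J→φ2] = [16, 20]
r2 m[J→φ3] = [36, 68]
r2 m[J→φ6] = [36, 85]
r2 m[H→φ0] = [1, 1]
r2 m[P→φ1] = [4, 1]
r2 m[P→φ5] = [8, 11]
r2 m[M→φ0] = [396, 1050]
r2 m[M→φ1] = [484, 1890]
r2 m[M→φ2] = [396, 1260]
r2 m[M→φ4] = [1089, 2700]
r3 m[φ0→L] = [9984, 13272]
r3 m[φ0→H] = [9330, 13926]
r3 m[φ0→M] = [11, 18]
r3 m[φ1→P] = [8090, 15166]
r3 m[φ1→M] = [24, 19]
r3 m[φ2→J] = [9612, 13644]
r3 m[φ2→M] = [212, 272]
r3 m[φ3→J] = [4, 5]
r3 m[φ4→M] = [4, 7]
r3 m[φ5→P] = [4, 1]
r3 m[φ6→J] = [4, 4]
r3 m[L→φ0] = [1, 1]
r3 m[J→φ2] = [16, 20]
r3 m[J→φ3] = [36, 68]
r3 m[J→φ6] = [36, 85]
r3 m[H→φ0] = [1, 1]
r3 m[P→φ1] = [4, 1]
r3 m[P→φ5] = [8, 11]
r3 m[M→φ0] = [396, 1050]
r3 m[M→φ1] = [484, 1890]
r3 m[M→φ2] = [396, 1260]
r3 m[M→φ4] = [1089, 2700]
r4 m[φ0→L] = [9984, 13272]
r4 m[φ0→H] = [9330, 13926]
r4 m[φ0→M] = [11, 18]
r4 m[φ1→P] = [8090, 15166]
r4 m[φ1→M] = [24, 19]
r4 m[φ2→J] = [9612, 13644]
r4 m[φ2→M] = [212, 272]
r4 m[φ3→J] = [4, 5]
r4 m[φ4→M] = [4, 7]
r4 m[φ5→P] = [4, 1]
r4 m[φ6→J] = [4, 4]
r4 m[L→φ0] = [1, 1]
r4 m[J→φ2] = [16, 20]
r4 m[J→φ3] = [38448, 54576]
r4 m[J→φ6] = [38448, 68220]
r4 m[H→φ0] = [1, 1]
r4 m[P→φ1] = [4, 1]
r4 m[P→φ5] = [8090, 15166]
r4 m[M→φ0] = [20352, 36176]
r4 m[M→φ1] = [9328, 34272]
r4 m[M→φ2] = [1056, 2394]
r4 m[M→φ4] = [55968, 93024]
r5 m[φ0→L] = [370816, 504224]
r5 m[φ0→H] = [354992, 520048]
r5 m[φ0→M] = [11, 18]
r5 m[φ1→P] = [149456, 277216]
r5 m[φ1→M] = [24, 19]
r5 m[φ2→J] = [18870, 28656]
r5 m[φ2→M] = [212, 272]
r5 m[φ3→J] = [4, 5]
r5 m[φ4→M] = [4, 7]
r5 m[φ5→P] = [4, 1]
r5 m[φ6→J] = [4, 4]
r5 m[L→φ0] = [1, 1]
r5 m[J→φ2] = [16, 20]
r5 m[J→φ3] = [38448, 54576]
r5 m[J→φ6] = [38448, 68220]
r5 m[H→φ0] = [1, 1]
r5 m[P→φ1] = [4, 1]
r5 m[P→φ5] = [8090, 15166]
r5 m[M→φ0] = [20352, 36176]
r5 m[M→φ1] = [9328, 34272]
r5 m[M→φ2] = [1056, 2394]
r5 m[M→φ4] = [55968, 93024]
r6 m[φ0→L] = [370816, 504224]
r6 m[φ0→H] = [354992, 520048]
r6 m[φ0→M] = [11, 18]
r6 m[φ1→P] = [149456, 277216]
r6 m[φ1→M] = [24, 19]
r6 m[φ2→J] = [18870, 28656]
r6 m[φ2→M] = [212, 272]
r6 m[φ3→J] = [4, 5]
r6 m[φ4→M] = [4, 7]
r6 m[φ5→P] = [4, 1]
r6 m[φ6→J] = [4, 4]
r6 m[L→φ0] = [1, 1]
r6 m[J→φ2] = [16, 20]
r6 m[J→φ3] = [75480, 114624]
r6 m[J→φ6] = [75480, 143280]
r6 m[H→φ0] = [1, 1]
r6 m[P→φ1] = [4, 1]
r6 m[P→φ5] = [149456, 277216]
r6 m[M→φ0] = [20352, 36176]
r6 m[M→φ1] = [9328, 34272]
r6 m[M→φ2] = [1056, 2394]
r6 m[M→φ4] = [55968, 93024]
r7 m[φ0→L] = [370816, 504224]
r7 m[φ0→H] = [354992, 520048]
r7 m[φ0→M] = [11, 18]
r7 m[φ1→P] = [149456, 277216]
r7 m[φ1→M] = [24, 19]
r7 m[φ2→J] = [18870, 28656]
r7 m[φ2→M] = [212, 272]
r7 m[φ3→J] = [4, 5]
r7 m[φ4→M] = [4, 7]
r7 m[φ5→P] = [4, 1]
r7 m[φ6→J] = [4, 4]
r7 m[L→φ0] = [1, 1]
r7 m[J→φ2] = [16, 20]
r7 m[J→φ3] = [75480, 114624]
r7 m[J→φ6] = [75480, 143280]
r7 m[H→φ0] = [1, 1]
r7 m[P→φ1] = [4, 1]
r7 m[P→φ5] = [149456, 277216]
r7 m[M→φ0] = [20352, 36176]
r7 m[M→φ1] = [9328, 34272]
r7 m[M→φ2] = [1056, 2394]
r7 m[M→φ4] = [55968, 93024]
fixed point reached at round 7
b[J] = ⊗ incoming = [301920, 573120]

b[J] = [301920, 573120]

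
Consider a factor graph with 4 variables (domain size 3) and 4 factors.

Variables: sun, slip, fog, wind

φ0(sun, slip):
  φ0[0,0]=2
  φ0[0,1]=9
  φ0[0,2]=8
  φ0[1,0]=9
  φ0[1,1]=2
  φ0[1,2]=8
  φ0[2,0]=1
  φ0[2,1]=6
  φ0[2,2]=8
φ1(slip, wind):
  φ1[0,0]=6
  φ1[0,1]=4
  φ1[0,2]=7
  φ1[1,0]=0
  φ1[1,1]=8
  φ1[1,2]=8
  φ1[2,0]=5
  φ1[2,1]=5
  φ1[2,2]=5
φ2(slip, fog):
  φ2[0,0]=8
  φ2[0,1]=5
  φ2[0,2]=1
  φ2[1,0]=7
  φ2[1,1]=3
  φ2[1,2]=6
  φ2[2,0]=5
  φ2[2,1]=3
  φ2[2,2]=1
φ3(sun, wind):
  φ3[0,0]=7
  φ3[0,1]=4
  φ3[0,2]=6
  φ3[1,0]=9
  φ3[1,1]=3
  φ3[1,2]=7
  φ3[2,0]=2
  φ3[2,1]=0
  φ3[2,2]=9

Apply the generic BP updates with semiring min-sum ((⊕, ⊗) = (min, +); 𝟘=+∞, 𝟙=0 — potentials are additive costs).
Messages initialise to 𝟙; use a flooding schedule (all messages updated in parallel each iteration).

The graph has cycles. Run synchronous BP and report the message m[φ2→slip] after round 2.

message @ round 2 = [1, 3, 1]

init: all messages = 𝟙 over 3 values
r1 m[φ0→sun] = [2, 2, 1]
r1 m[φ0→slip] = [1, 2, 8]
r1 m[φ1→slip] = [4, 0, 5]
r1 m[φ1→wind] = [0, 4, 5]
r1 m[φ2→slip] = [1, 3, 1]
r1 m[φ2→fog] = [5, 3, 1]
r1 m[φ3→sun] = [4, 3, 0]
r1 m[φ3→wind] = [2, 0, 6]
r1 m[sun→φ0] = [0, 0, 0]
r1 m[sun→φ3] = [0, 0, 0]
r1 m[slip→φ0] = [0, 0, 0]
r1 m[slip→φ1] = [0, 0, 0]
r1 m[slip→φ2] = [0, 0, 0]
r1 m[fog→φ2] = [0, 0, 0]
r1 m[wind→φ1] = [0, 0, 0]
r1 m[wind→φ3] = [0, 0, 0]
r2 m[φ0→sun] = [2, 2, 1]
r2 m[φ0→slip] = [1, 2, 8]
r2 m[φ1→slip] = [4, 0, 5]
r2 m[φ1→wind] = [0, 4, 5]
r2 m[φ2→slip] = [1, 3, 1]
r2 m[φ2→fog] = [5, 3, 1]
r2 m[φ3→sun] = [4, 3, 0]
r2 m[φ3→wind] = [2, 0, 6]
r2 m[sun→φ0] = [4, 3, 0]
r2 m[sun→φ3] = [2, 2, 1]
r2 m[slip→φ0] = [5, 3, 6]
r2 m[slip→φ1] = [2, 5, 9]
r2 m[slip→φ2] = [5, 2, 13]
r2 m[fog→φ2] = [0, 0, 0]
r2 m[wind→φ1] = [2, 0, 6]
r2 m[wind→φ3] = [0, 4, 5]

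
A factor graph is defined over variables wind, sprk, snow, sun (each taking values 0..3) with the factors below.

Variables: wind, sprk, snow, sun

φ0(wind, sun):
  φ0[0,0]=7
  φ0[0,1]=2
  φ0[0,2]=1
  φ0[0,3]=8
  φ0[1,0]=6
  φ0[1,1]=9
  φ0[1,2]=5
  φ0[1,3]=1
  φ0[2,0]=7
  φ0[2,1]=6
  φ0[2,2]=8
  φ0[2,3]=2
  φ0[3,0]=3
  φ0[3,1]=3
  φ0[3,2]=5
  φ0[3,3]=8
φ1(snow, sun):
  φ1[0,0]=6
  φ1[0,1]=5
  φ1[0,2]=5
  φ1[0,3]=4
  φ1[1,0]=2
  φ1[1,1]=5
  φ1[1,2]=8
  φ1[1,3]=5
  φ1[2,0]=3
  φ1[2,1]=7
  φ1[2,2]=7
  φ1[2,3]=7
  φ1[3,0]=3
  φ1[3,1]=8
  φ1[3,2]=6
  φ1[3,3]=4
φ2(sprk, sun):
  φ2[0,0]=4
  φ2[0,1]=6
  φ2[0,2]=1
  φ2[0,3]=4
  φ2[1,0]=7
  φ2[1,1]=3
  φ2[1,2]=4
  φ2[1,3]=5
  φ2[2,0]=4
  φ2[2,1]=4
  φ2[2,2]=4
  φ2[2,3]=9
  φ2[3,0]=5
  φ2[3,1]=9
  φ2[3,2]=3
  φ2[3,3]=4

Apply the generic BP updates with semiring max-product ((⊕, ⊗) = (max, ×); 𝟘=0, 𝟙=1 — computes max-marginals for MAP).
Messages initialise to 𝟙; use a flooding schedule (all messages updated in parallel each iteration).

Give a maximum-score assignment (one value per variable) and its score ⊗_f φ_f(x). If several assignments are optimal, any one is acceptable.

assignment: (wind=1, sprk=3, snow=3, sun=1); score = 648

init: all messages = 𝟙 over 4 values
r1 m[φ0→wind] = [8, 9, 8, 8]
r1 m[φ0→sun] = [7, 9, 8, 8]
r1 m[φ1→snow] = [6, 8, 7, 8]
r1 m[φ1→sun] = [6, 8, 8, 7]
r1 m[φ2→sprk] = [6, 7, 9, 9]
r1 m[φ2→sun] = [7, 9, 4, 9]
r1 m[wind→φ0] = [1, 1, 1, 1]
r1 m[sprk→φ2] = [1, 1, 1, 1]
r1 m[snow→φ1] = [1, 1, 1, 1]
r1 m[sun→φ0] = [1, 1, 1, 1]
r1 m[sun→φ1] = [1, 1, 1, 1]
r1 m[sun→φ2] = [1, 1, 1, 1]
r2 m[φ0→wind] = [8, 9, 8, 8]
r2 m[φ0→sun] = [7, 9, 8, 8]
r2 m[φ1→snow] = [6, 8, 7, 8]
r2 m[φ1→sun] = [6, 8, 8, 7]
r2 m[φ2→sprk] = [6, 7, 9, 9]
r2 m[φ2→sun] = [7, 9, 4, 9]
r2 m[wind→φ0] = [1, 1, 1, 1]
r2 m[sprk→φ2] = [1, 1, 1, 1]
r2 m[snow→φ1] = [1, 1, 1, 1]
r2 m[sun→φ0] = [42, 72, 32, 63]
r2 m[sun→φ1] = [49, 81, 32, 72]
r2 m[sun→φ2] = [42, 72, 64, 56]
r3 m[φ0→wind] = [504, 648, 432, 504]
r3 m[φ0→sun] = [7, 9, 8, 8]
r3 m[φ1→snow] = [405, 405, 567, 648]
r3 m[φ1→sun] = [6, 8, 8, 7]
r3 m[φ2→sprk] = [432, 294, 504, 648]
r3 m[φ2→sun] = [7, 9, 4, 9]
r3 m[wind→φ0] = [1, 1, 1, 1]
r3 m[sprk→φ2] = [1, 1, 1, 1]
r3 m[snow→φ1] = [1, 1, 1, 1]
r3 m[sun→φ0] = [42, 72, 32, 63]
r3 m[sun→φ1] = [49, 81, 32, 72]
r3 m[sun→φ2] = [42, 72, 64, 56]
r4 m[φ0→wind] = [504, 648, 432, 504]
r4 m[φ0→sun] = [7, 9, 8, 8]
r4 m[φ1→snow] = [405, 405, 567, 648]
r4 m[φ1→sun] = [6, 8, 8, 7]
r4 m[φ2→sprk] = [432, 294, 504, 648]
r4 m[φ2→sun] = [7, 9, 4, 9]
r4 m[wind→φ0] = [1, 1, 1, 1]
r4 m[sprk→φ2] = [1, 1, 1, 1]
r4 m[snow→φ1] = [1, 1, 1, 1]
r4 m[sun→φ0] = [42, 72, 32, 63]
r4 m[sun→φ1] = [49, 81, 32, 72]
r4 m[sun→φ2] = [42, 72, 64, 56]
fixed point reached at round 4
traceback from wind: (wind=1, sprk=3, snow=3, sun=1), score=648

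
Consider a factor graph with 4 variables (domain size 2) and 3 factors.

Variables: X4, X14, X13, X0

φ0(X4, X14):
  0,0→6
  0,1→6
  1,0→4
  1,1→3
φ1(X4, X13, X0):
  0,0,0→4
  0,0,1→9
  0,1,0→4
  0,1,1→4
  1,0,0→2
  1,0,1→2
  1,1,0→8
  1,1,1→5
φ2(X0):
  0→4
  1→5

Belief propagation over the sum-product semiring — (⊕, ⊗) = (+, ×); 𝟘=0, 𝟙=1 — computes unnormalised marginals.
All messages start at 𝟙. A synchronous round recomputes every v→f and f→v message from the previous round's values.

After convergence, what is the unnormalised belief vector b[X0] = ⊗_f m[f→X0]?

init: all messages = 𝟙 over 2 values
r1 m[φ0→X4] = [12, 7]
r1 m[φ0→X14] = [10, 9]
r1 m[φ1→X4] = [21, 17]
r1 m[φ1→X13] = [17, 21]
r1 m[φ1→X0] = [18, 20]
r1 m[φ2→X0] = [4, 5]
r1 m[X4→φ0] = [1, 1]
r1 m[X4→φ1] = [1, 1]
r1 m[X14→φ0] = [1, 1]
r1 m[X13→φ1] = [1, 1]
r1 m[X0→φ1] = [1, 1]
r1 m[X0→φ2] = [1, 1]
r2 m[φ0→X4] = [12, 7]
r2 m[φ0→X14] = [10, 9]
r2 m[φ1→X4] = [21, 17]
r2 m[φ1→X13] = [17, 21]
r2 m[φ1→X0] = [18, 20]
r2 m[φ2→X0] = [4, 5]
r2 m[X4→φ0] = [21, 17]
r2 m[X4→φ1] = [12, 7]
r2 m[X14→φ0] = [1, 1]
r2 m[X13→φ1] = [1, 1]
r2 m[X0→φ1] = [4, 5]
r2 m[X0→φ2] = [18, 20]
r3 m[φ0→X4] = [12, 7]
r3 m[φ0→X14] = [194, 177]
r3 m[φ1→X4] = [97, 75]
r3 m[φ1→X13] = [858, 831]
r3 m[φ1→X0] = [166, 205]
r3 m[φ2→X0] = [4, 5]
r3 m[X4→φ0] = [21, 17]
r3 m[X4→φ1] = [12, 7]
r3 m[X14→φ0] = [1, 1]
r3 m[X13→φ1] = [1, 1]
r3 m[X0→φ1] = [4, 5]
r3 m[X0→φ2] = [18, 20]
r4 m[φ0→X4] = [12, 7]
r4 m[φ0→X14] = [194, 177]
r4 m[φ1→X4] = [97, 75]
r4 m[φ1→X13] = [858, 831]
r4 m[φ1→X0] = [166, 205]
r4 m[φ2→X0] = [4, 5]
r4 m[X4→φ0] = [97, 75]
r4 m[X4→φ1] = [12, 7]
r4 m[X14→φ0] = [1, 1]
r4 m[X13→φ1] = [1, 1]
r4 m[X0→φ1] = [4, 5]
r4 m[X0→φ2] = [166, 205]
r5 m[φ0→X4] = [12, 7]
r5 m[φ0→X14] = [882, 807]
r5 m[φ1→X4] = [97, 75]
r5 m[φ1→X13] = [858, 831]
r5 m[φ1→X0] = [166, 205]
r5 m[φ2→X0] = [4, 5]
r5 m[X4→φ0] = [97, 75]
r5 m[X4→φ1] = [12, 7]
r5 m[X14→φ0] = [1, 1]
r5 m[X13→φ1] = [1, 1]
r5 m[X0→φ1] = [4, 5]
r5 m[X0→φ2] = [166, 205]
r6 m[φ0→X4] = [12, 7]
r6 m[φ0→X14] = [882, 807]
r6 m[φ1→X4] = [97, 75]
r6 m[φ1→X13] = [858, 831]
r6 m[φ1→X0] = [166, 205]
r6 m[φ2→X0] = [4, 5]
r6 m[X4→φ0] = [97, 75]
r6 m[X4→φ1] = [12, 7]
r6 m[X14→φ0] = [1, 1]
r6 m[X13→φ1] = [1, 1]
r6 m[X0→φ1] = [4, 5]
r6 m[X0→φ2] = [166, 205]
fixed point reached at round 6
b[X0] = ⊗ incoming = [664, 1025]

b[X0] = [664, 1025]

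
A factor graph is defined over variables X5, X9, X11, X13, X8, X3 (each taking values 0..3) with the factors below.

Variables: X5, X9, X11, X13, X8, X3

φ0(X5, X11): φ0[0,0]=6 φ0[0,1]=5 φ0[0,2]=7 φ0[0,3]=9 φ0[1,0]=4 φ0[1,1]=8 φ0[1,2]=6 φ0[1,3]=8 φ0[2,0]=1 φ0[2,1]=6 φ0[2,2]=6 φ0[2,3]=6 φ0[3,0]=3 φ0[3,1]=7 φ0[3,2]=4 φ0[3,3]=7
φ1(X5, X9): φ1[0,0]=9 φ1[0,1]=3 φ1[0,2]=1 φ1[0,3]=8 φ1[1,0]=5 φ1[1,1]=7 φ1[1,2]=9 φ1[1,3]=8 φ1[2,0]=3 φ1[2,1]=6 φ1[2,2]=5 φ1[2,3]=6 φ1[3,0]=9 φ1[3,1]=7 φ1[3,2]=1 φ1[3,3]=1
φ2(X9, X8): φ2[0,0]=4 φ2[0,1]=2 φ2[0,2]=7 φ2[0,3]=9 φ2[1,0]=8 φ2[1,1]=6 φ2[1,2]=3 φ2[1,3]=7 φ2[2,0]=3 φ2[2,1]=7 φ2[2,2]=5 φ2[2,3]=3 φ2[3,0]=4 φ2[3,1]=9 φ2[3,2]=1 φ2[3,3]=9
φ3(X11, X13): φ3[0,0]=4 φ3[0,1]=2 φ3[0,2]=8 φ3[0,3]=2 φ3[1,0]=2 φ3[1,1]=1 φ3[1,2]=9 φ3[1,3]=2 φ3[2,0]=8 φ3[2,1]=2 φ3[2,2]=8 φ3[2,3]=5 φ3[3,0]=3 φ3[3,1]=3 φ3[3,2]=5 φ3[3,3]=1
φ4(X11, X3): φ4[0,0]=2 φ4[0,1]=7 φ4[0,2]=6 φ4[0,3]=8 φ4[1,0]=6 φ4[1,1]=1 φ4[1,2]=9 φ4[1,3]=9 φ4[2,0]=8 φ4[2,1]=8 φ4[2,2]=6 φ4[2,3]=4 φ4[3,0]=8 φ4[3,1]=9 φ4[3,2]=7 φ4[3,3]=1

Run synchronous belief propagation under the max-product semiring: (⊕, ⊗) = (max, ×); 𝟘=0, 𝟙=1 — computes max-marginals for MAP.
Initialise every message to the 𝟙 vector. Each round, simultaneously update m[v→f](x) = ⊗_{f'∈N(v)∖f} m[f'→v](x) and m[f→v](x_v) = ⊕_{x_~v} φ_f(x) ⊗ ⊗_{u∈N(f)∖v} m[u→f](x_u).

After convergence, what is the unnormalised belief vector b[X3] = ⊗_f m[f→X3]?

init: all messages = 𝟙 over 4 values
r1 m[φ0→X5] = [9, 8, 6, 7]
r1 m[φ0→X11] = [6, 8, 7, 9]
r1 m[φ1→X5] = [9, 9, 6, 9]
r1 m[φ1→X9] = [9, 7, 9, 8]
r1 m[φ2→X9] = [9, 8, 7, 9]
r1 m[φ2→X8] = [8, 9, 7, 9]
r1 m[φ3→X11] = [8, 9, 8, 5]
r1 m[φ3→X13] = [8, 3, 9, 5]
r1 m[φ4→X11] = [8, 9, 8, 9]
r1 m[φ4→X3] = [8, 9, 9, 9]
r1 m[X5→φ0] = [1, 1, 1, 1]
r1 m[X5→φ1] = [1, 1, 1, 1]
r1 m[X9→φ1] = [1, 1, 1, 1]
r1 m[X9→φ2] = [1, 1, 1, 1]
r1 m[X11→φ0] = [1, 1, 1, 1]
r1 m[X11→φ3] = [1, 1, 1, 1]
r1 m[X11→φ4] = [1, 1, 1, 1]
r1 m[X13→φ3] = [1, 1, 1, 1]
r1 m[X8→φ2] = [1, 1, 1, 1]
r1 m[X3→φ4] = [1, 1, 1, 1]
r2 m[φ0→X5] = [9, 8, 6, 7]
r2 m[φ0→X11] = [6, 8, 7, 9]
r2 m[φ1→X5] = [9, 9, 6, 9]
r2 m[φ1→X9] = [9, 7, 9, 8]
r2 m[φ2→X9] = [9, 8, 7, 9]
r2 m[φ2→X8] = [8, 9, 7, 9]
r2 m[φ3→X11] = [8, 9, 8, 5]
r2 m[φ3→X13] = [8, 3, 9, 5]
r2 m[φ4→X11] = [8, 9, 8, 9]
r2 m[φ4→X3] = [8, 9, 9, 9]
r2 m[X5→φ0] = [9, 9, 6, 9]
r2 m[X5→φ1] = [9, 8, 6, 7]
r2 m[X9→φ1] = [9, 8, 7, 9]
r2 m[X9→φ2] = [9, 7, 9, 8]
r2 m[X11→φ0] = [64, 81, 64, 45]
r2 m[X11→φ3] = [48, 72, 56, 81]
r2 m[X11→φ4] = [48, 72, 56, 45]
r2 m[X13→φ3] = [1, 1, 1, 1]
r2 m[X8→φ2] = [1, 1, 1, 1]
r2 m[X3→φ4] = [1, 1, 1, 1]
r3 m[φ0→X5] = [448, 648, 486, 567]
r3 m[φ0→X11] = [54, 72, 63, 81]
r3 m[φ1→X5] = [81, 72, 54, 81]
r3 m[φ1→X9] = [81, 56, 72, 72]
r3 m[φ2→X9] = [9, 8, 7, 9]
r3 m[φ2→X8] = [56, 72, 63, 81]
r3 m[φ3→X11] = [8, 9, 8, 5]
r3 m[φ3→X13] = [448, 243, 648, 280]
r3 m[φ4→X11] = [8, 9, 8, 9]
r3 m[φ4→X3] = [448, 448, 648, 648]
r3 m[X5→φ0] = [9, 9, 6, 9]
r3 m[X5→φ1] = [9, 8, 6, 7]
r3 m[X9→φ1] = [9, 8, 7, 9]
r3 m[X9→φ2] = [9, 7, 9, 8]
r3 m[X11→φ0] = [64, 81, 64, 45]
r3 m[X11→φ3] = [48, 72, 56, 81]
r3 m[X11→φ4] = [48, 72, 56, 45]
r3 m[X13→φ3] = [1, 1, 1, 1]
r3 m[X8→φ2] = [1, 1, 1, 1]
r3 m[X3→φ4] = [1, 1, 1, 1]
r4 m[φ0→X5] = [448, 648, 486, 567]
r4 m[φ0→X11] = [54, 72, 63, 81]
r4 m[φ1→X5] = [81, 72, 54, 81]
r4 m[φ1→X9] = [81, 56, 72, 72]
r4 m[φ2→X9] = [9, 8, 7, 9]
r4 m[φ2→X8] = [56, 72, 63, 81]
r4 m[φ3→X11] = [8, 9, 8, 5]
r4 m[φ3→X13] = [448, 243, 648, 280]
r4 m[φ4→X11] = [8, 9, 8, 9]
r4 m[φ4→X3] = [448, 448, 648, 648]
r4 m[X5→φ0] = [81, 72, 54, 81]
r4 m[X5→φ1] = [448, 648, 486, 567]
r4 m[X9→φ1] = [9, 8, 7, 9]
r4 m[X9→φ2] = [81, 56, 72, 72]
r4 m[X11→φ0] = [64, 81, 64, 45]
r4 m[X11→φ3] = [432, 648, 504, 729]
r4 m[X11→φ4] = [432, 648, 504, 405]
r4 m[X13→φ3] = [1, 1, 1, 1]
r4 m[X8→φ2] = [1, 1, 1, 1]
r4 m[X3→φ4] = [1, 1, 1, 1]
r5 m[φ0→X5] = [448, 648, 486, 567]
r5 m[φ0→X11] = [486, 576, 567, 729]
r5 m[φ1→X5] = [81, 72, 54, 81]
r5 m[φ1→X9] = [5103, 4536, 5832, 5184]
r5 m[φ2→X9] = [9, 8, 7, 9]
r5 m[φ2→X8] = [448, 648, 567, 729]
r5 m[φ3→X11] = [8, 9, 8, 5]
r5 m[φ3→X13] = [4032, 2187, 5832, 2520]
r5 m[φ4→X11] = [8, 9, 8, 9]
r5 m[φ4→X3] = [4032, 4032, 5832, 5832]
r5 m[X5→φ0] = [81, 72, 54, 81]
r5 m[X5→φ1] = [448, 648, 486, 567]
r5 m[X9→φ1] = [9, 8, 7, 9]
r5 m[X9→φ2] = [81, 56, 72, 72]
r5 m[X11→φ0] = [64, 81, 64, 45]
r5 m[X11→φ3] = [432, 648, 504, 729]
r5 m[X11→φ4] = [432, 648, 504, 405]
r5 m[X13→φ3] = [1, 1, 1, 1]
r5 m[X8→φ2] = [1, 1, 1, 1]
r5 m[X3→φ4] = [1, 1, 1, 1]
r6 m[φ0→X5] = [448, 648, 486, 567]
r6 m[φ0→X11] = [486, 576, 567, 729]
r6 m[φ1→X5] = [81, 72, 54, 81]
r6 m[φ1→X9] = [5103, 4536, 5832, 5184]
r6 m[φ2→X9] = [9, 8, 7, 9]
r6 m[φ2→X8] = [448, 648, 567, 729]
r6 m[φ3→X11] = [8, 9, 8, 5]
r6 m[φ3→X13] = [4032, 2187, 5832, 2520]
r6 m[φ4→X11] = [8, 9, 8, 9]
r6 m[φ4→X3] = [4032, 4032, 5832, 5832]
r6 m[X5→φ0] = [81, 72, 54, 81]
r6 m[X5→φ1] = [448, 648, 486, 567]
r6 m[X9→φ1] = [9, 8, 7, 9]
r6 m[X9→φ2] = [5103, 4536, 5832, 5184]
r6 m[X11→φ0] = [64, 81, 64, 45]
r6 m[X11→φ3] = [3888, 5184, 4536, 6561]
r6 m[X11→φ4] = [3888, 5184, 4536, 3645]
r6 m[X13→φ3] = [1, 1, 1, 1]
r6 m[X8→φ2] = [1, 1, 1, 1]
r6 m[X3→φ4] = [1, 1, 1, 1]
r7 m[φ0→X5] = [448, 648, 486, 567]
r7 m[φ0→X11] = [486, 576, 567, 729]
r7 m[φ1→X5] = [81, 72, 54, 81]
r7 m[φ1→X9] = [5103, 4536, 5832, 5184]
r7 m[φ2→X9] = [9, 8, 7, 9]
r7 m[φ2→X8] = [36288, 46656, 35721, 46656]
r7 m[φ3→X11] = [8, 9, 8, 5]
r7 m[φ3→X13] = [36288, 19683, 46656, 22680]
r7 m[φ4→X11] = [8, 9, 8, 9]
r7 m[φ4→X3] = [36288, 36288, 46656, 46656]
r7 m[X5→φ0] = [81, 72, 54, 81]
r7 m[X5→φ1] = [448, 648, 486, 567]
r7 m[X9→φ1] = [9, 8, 7, 9]
r7 m[X9→φ2] = [5103, 4536, 5832, 5184]
r7 m[X11→φ0] = [64, 81, 64, 45]
r7 m[X11→φ3] = [3888, 5184, 4536, 6561]
r7 m[X11→φ4] = [3888, 5184, 4536, 3645]
r7 m[X13→φ3] = [1, 1, 1, 1]
r7 m[X8→φ2] = [1, 1, 1, 1]
r7 m[X3→φ4] = [1, 1, 1, 1]
r8 m[φ0→X5] = [448, 648, 486, 567]
r8 m[φ0→X11] = [486, 576, 567, 729]
r8 m[φ1→X5] = [81, 72, 54, 81]
r8 m[φ1→X9] = [5103, 4536, 5832, 5184]
r8 m[φ2→X9] = [9, 8, 7, 9]
r8 m[φ2→X8] = [36288, 46656, 35721, 46656]
r8 m[φ3→X11] = [8, 9, 8, 5]
r8 m[φ3→X13] = [36288, 19683, 46656, 22680]
r8 m[φ4→X11] = [8, 9, 8, 9]
r8 m[φ4→X3] = [36288, 36288, 46656, 46656]
r8 m[X5→φ0] = [81, 72, 54, 81]
r8 m[X5→φ1] = [448, 648, 486, 567]
r8 m[X9→φ1] = [9, 8, 7, 9]
r8 m[X9→φ2] = [5103, 4536, 5832, 5184]
r8 m[X11→φ0] = [64, 81, 64, 45]
r8 m[X11→φ3] = [3888, 5184, 4536, 6561]
r8 m[X11→φ4] = [3888, 5184, 4536, 3645]
r8 m[X13→φ3] = [1, 1, 1, 1]
r8 m[X8→φ2] = [1, 1, 1, 1]
r8 m[X3→φ4] = [1, 1, 1, 1]
fixed point reached at round 8
b[X3] = ⊗ incoming = [36288, 36288, 46656, 46656]

b[X3] = [36288, 36288, 46656, 46656]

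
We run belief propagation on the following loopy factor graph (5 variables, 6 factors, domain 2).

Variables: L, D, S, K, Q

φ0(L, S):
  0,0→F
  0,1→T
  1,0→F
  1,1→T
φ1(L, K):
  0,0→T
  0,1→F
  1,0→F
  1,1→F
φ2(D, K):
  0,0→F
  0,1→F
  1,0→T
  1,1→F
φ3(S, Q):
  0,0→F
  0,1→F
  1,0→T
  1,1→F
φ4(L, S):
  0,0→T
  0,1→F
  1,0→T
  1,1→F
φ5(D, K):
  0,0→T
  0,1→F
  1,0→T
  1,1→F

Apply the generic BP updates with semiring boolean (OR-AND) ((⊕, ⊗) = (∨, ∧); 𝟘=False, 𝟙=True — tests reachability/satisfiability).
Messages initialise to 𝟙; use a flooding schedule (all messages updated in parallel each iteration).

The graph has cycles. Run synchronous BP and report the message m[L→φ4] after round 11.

init: all messages = 𝟙 over 2 values
r1 m[φ0→L] = [T, T]
r1 m[φ0→S] = [F, T]
r1 m[φ1→L] = [T, F]
r1 m[φ1→K] = [T, F]
r1 m[φ2→D] = [F, T]
r1 m[φ2→K] = [T, F]
r1 m[φ3→S] = [F, T]
r1 m[φ3→Q] = [T, F]
r1 m[φ4→L] = [T, T]
r1 m[φ4→S] = [T, F]
r1 m[φ5→D] = [T, T]
r1 m[φ5→K] = [T, F]
r1 m[L→φ0] = [T, T]
r1 m[L→φ1] = [T, T]
r1 m[L→φ4] = [T, T]
r1 m[D→φ2] = [T, T]
r1 m[D→φ5] = [T, T]
r1 m[S→φ0] = [T, T]
r1 m[S→φ3] = [T, T]
r1 m[S→φ4] = [T, T]
r1 m[K→φ1] = [T, T]
r1 m[K→φ2] = [T, T]
r1 m[K→φ5] = [T, T]
r1 m[Q→φ3] = [T, T]
r2 m[φ0→L] = [T, T]
r2 m[φ0→S] = [F, T]
r2 m[φ1→L] = [T, F]
r2 m[φ1→K] = [T, F]
r2 m[φ2→D] = [F, T]
r2 m[φ2→K] = [T, F]
r2 m[φ3→S] = [F, T]
r2 m[φ3→Q] = [T, F]
r2 m[φ4→L] = [T, T]
r2 m[φ4→S] = [T, F]
r2 m[φ5→D] = [T, T]
r2 m[φ5→K] = [T, F]
r2 m[L→φ0] = [T, F]
r2 m[L→φ1] = [T, T]
r2 m[L→φ4] = [T, F]
r2 m[D→φ2] = [T, T]
r2 m[D→φ5] = [F, T]
r2 m[S→φ0] = [F, F]
r2 m[S→φ3] = [F, F]
r2 m[S→φ4] = [F, T]
r2 m[K→φ1] = [T, F]
r2 m[K→φ2] = [T, F]
r2 m[K→φ5] = [T, F]
r2 m[Q→φ3] = [T, T]
r3 m[φ0→L] = [F, F]
r3 m[φ0→S] = [F, T]
r3 m[φ1→L] = [T, F]
r3 m[φ1→K] = [T, F]
r3 m[φ2→D] = [F, T]
r3 m[φ2→K] = [T, F]
r3 m[φ3→S] = [F, T]
r3 m[φ3→Q] = [F, F]
r3 m[φ4→L] = [F, F]
r3 m[φ4→S] = [T, F]
r3 m[φ5→D] = [T, T]
r3 m[φ5→K] = [T, F]
r3 m[L→φ0] = [T, F]
r3 m[L→φ1] = [T, T]
r3 m[L→φ4] = [T, F]
r3 m[D→φ2] = [T, T]
r3 m[D→φ5] = [F, T]
r3 m[S→φ0] = [F, F]
r3 m[S→φ3] = [F, F]
r3 m[S→φ4] = [F, T]
r3 m[K→φ1] = [T, F]
r3 m[K→φ2] = [T, F]
r3 m[K→φ5] = [T, F]
r3 m[Q→φ3] = [T, T]
r4 m[φ0→L] = [F, F]
r4 m[φ0→S] = [F, T]
r4 m[φ1→L] = [T, F]
r4 m[φ1→K] = [T, F]
r4 m[φ2→D] = [F, T]
r4 m[φ2→K] = [T, F]
r4 m[φ3→S] = [F, T]
r4 m[φ3→Q] = [F, F]
r4 m[φ4→L] = [F, F]
r4 m[φ4→S] = [T, F]
r4 m[φ5→D] = [T, T]
r4 m[φ5→K] = [T, F]
r4 m[L→φ0] = [F, F]
r4 m[L→φ1] = [F, F]
r4 m[L→φ4] = [F, F]
r4 m[D→φ2] = [T, T]
r4 m[D→φ5] = [F, T]
r4 m[S→φ0] = [F, F]
r4 m[S→φ3] = [F, F]
r4 m[S→φ4] = [F, T]
r4 m[K→φ1] = [T, F]
r4 m[K→φ2] = [T, F]
r4 m[K→φ5] = [T, F]
r4 m[Q→φ3] = [T, T]
r5 m[φ0→L] = [F, F]
r5 m[φ0→S] = [F, F]
r5 m[φ1→L] = [T, F]
r5 m[φ1→K] = [F, F]
r5 m[φ2→D] = [F, T]
r5 m[φ2→K] = [T, F]
r5 m[φ3→S] = [F, T]
r5 m[φ3→Q] = [F, F]
r5 m[φ4→L] = [F, F]
r5 m[φ4→S] = [F, F]
r5 m[φ5→D] = [T, T]
r5 m[φ5→K] = [T, F]
r5 m[L→φ0] = [F, F]
r5 m[L→φ1] = [F, F]
r5 m[L→φ4] = [F, F]
r5 m[D→φ2] = [T, T]
r5 m[D→φ5] = [F, T]
r5 m[S→φ0] = [F, F]
r5 m[S→φ3] = [F, F]
r5 m[S→φ4] = [F, T]
r5 m[K→φ1] = [T, F]
r5 m[K→φ2] = [T, F]
r5 m[K→φ5] = [T, F]
r5 m[Q→φ3] = [T, T]
r6 m[φ0→L] = [F, F]
r6 m[φ0→S] = [F, F]
r6 m[φ1→L] = [T, F]
r6 m[φ1→K] = [F, F]
r6 m[φ2→D] = [F, T]
r6 m[φ2→K] = [T, F]
r6 m[φ3→S] = [F, T]
r6 m[φ3→Q] = [F, F]
r6 m[φ4→L] = [F, F]
r6 m[φ4→S] = [F, F]
r6 m[φ5→D] = [T, T]
r6 m[φ5→K] = [T, F]
r6 m[L→φ0] = [F, F]
r6 m[L→φ1] = [F, F]
r6 m[L→φ4] = [F, F]
r6 m[D→φ2] = [T, T]
r6 m[D→φ5] = [F, T]
r6 m[S→φ0] = [F, F]
r6 m[S→φ3] = [F, F]
r6 m[S→φ4] = [F, F]
r6 m[K→φ1] = [T, F]
r6 m[K→φ2] = [F, F]
r6 m[K→φ5] = [F, F]
r6 m[Q→φ3] = [T, T]
r7 m[φ0→L] = [F, F]
r7 m[φ0→S] = [F, F]
r7 m[φ1→L] = [T, F]
r7 m[φ1→K] = [F, F]
r7 m[φ2→D] = [F, F]
r7 m[φ2→K] = [T, F]
r7 m[φ3→S] = [F, T]
r7 m[φ3→Q] = [F, F]
r7 m[φ4→L] = [F, F]
r7 m[φ4→S] = [F, F]
r7 m[φ5→D] = [F, F]
r7 m[φ5→K] = [T, F]
r7 m[L→φ0] = [F, F]
r7 m[L→φ1] = [F, F]
r7 m[L→φ4] = [F, F]
r7 m[D→φ2] = [T, T]
r7 m[D→φ5] = [F, T]
r7 m[S→φ0] = [F, F]
r7 m[S→φ3] = [F, F]
r7 m[S→φ4] = [F, F]
r7 m[K→φ1] = [T, F]
r7 m[K→φ2] = [F, F]
r7 m[K→φ5] = [F, F]
r7 m[Q→φ3] = [T, T]
r8 m[φ0→L] = [F, F]
r8 m[φ0→S] = [F, F]
r8 m[φ1→L] = [T, F]
r8 m[φ1→K] = [F, F]
r8 m[φ2→D] = [F, F]
r8 m[φ2→K] = [T, F]
r8 m[φ3→S] = [F, T]
r8 m[φ3→Q] = [F, F]
r8 m[φ4→L] = [F, F]
r8 m[φ4→S] = [F, F]
r8 m[φ5→D] = [F, F]
r8 m[φ5→K] = [T, F]
r8 m[L→φ0] = [F, F]
r8 m[L→φ1] = [F, F]
r8 m[L→φ4] = [F, F]
r8 m[D→φ2] = [F, F]
r8 m[D→φ5] = [F, F]
r8 m[S→φ0] = [F, F]
r8 m[S→φ3] = [F, F]
r8 m[S→φ4] = [F, F]
r8 m[K→φ1] = [T, F]
r8 m[K→φ2] = [F, F]
r8 m[K→φ5] = [F, F]
r8 m[Q→φ3] = [T, T]
r9 m[φ0→L] = [F, F]
r9 m[φ0→S] = [F, F]
r9 m[φ1→L] = [T, F]
r9 m[φ1→K] = [F, F]
r9 m[φ2→D] = [F, F]
r9 m[φ2→K] = [F, F]
r9 m[φ3→S] = [F, T]
r9 m[φ3→Q] = [F, F]
r9 m[φ4→L] = [F, F]
r9 m[φ4→S] = [F, F]
r9 m[φ5→D] = [F, F]
r9 m[φ5→K] = [F, F]
r9 m[L→φ0] = [F, F]
r9 m[L→φ1] = [F, F]
r9 m[L→φ4] = [F, F]
r9 m[D→φ2] = [F, F]
r9 m[D→φ5] = [F, F]
r9 m[S→φ0] = [F, F]
r9 m[S→φ3] = [F, F]
r9 m[S→φ4] = [F, F]
r9 m[K→φ1] = [T, F]
r9 m[K→φ2] = [F, F]
r9 m[K→φ5] = [F, F]
r9 m[Q→φ3] = [T, T]
r10 m[φ0→L] = [F, F]
r10 m[φ0→S] = [F, F]
r10 m[φ1→L] = [T, F]
r10 m[φ1→K] = [F, F]
r10 m[φ2→D] = [F, F]
r10 m[φ2→K] = [F, F]
r10 m[φ3→S] = [F, T]
r10 m[φ3→Q] = [F, F]
r10 m[φ4→L] = [F, F]
r10 m[φ4→S] = [F, F]
r10 m[φ5→D] = [F, F]
r10 m[φ5→K] = [F, F]
r10 m[L→φ0] = [F, F]
r10 m[L→φ1] = [F, F]
r10 m[L→φ4] = [F, F]
r10 m[D→φ2] = [F, F]
r10 m[D→φ5] = [F, F]
r10 m[S→φ0] = [F, F]
r10 m[S→φ3] = [F, F]
r10 m[S→φ4] = [F, F]
r10 m[K→φ1] = [F, F]
r10 m[K→φ2] = [F, F]
r10 m[K→φ5] = [F, F]
r10 m[Q→φ3] = [T, T]
r11 m[φ0→L] = [F, F]
r11 m[φ0→S] = [F, F]
r11 m[φ1→L] = [F, F]
r11 m[φ1→K] = [F, F]
r11 m[φ2→D] = [F, F]
r11 m[φ2→K] = [F, F]
r11 m[φ3→S] = [F, T]
r11 m[φ3→Q] = [F, F]
r11 m[φ4→L] = [F, F]
r11 m[φ4→S] = [F, F]
r11 m[φ5→D] = [F, F]
r11 m[φ5→K] = [F, F]
r11 m[L→φ0] = [F, F]
r11 m[L→φ1] = [F, F]
r11 m[L→φ4] = [F, F]
r11 m[D→φ2] = [F, F]
r11 m[D→φ5] = [F, F]
r11 m[S→φ0] = [F, F]
r11 m[S→φ3] = [F, F]
r11 m[S→φ4] = [F, F]
r11 m[K→φ1] = [F, F]
r11 m[K→φ2] = [F, F]
r11 m[K→φ5] = [F, F]
r11 m[Q→φ3] = [T, T]

message @ round 11 = [F, F]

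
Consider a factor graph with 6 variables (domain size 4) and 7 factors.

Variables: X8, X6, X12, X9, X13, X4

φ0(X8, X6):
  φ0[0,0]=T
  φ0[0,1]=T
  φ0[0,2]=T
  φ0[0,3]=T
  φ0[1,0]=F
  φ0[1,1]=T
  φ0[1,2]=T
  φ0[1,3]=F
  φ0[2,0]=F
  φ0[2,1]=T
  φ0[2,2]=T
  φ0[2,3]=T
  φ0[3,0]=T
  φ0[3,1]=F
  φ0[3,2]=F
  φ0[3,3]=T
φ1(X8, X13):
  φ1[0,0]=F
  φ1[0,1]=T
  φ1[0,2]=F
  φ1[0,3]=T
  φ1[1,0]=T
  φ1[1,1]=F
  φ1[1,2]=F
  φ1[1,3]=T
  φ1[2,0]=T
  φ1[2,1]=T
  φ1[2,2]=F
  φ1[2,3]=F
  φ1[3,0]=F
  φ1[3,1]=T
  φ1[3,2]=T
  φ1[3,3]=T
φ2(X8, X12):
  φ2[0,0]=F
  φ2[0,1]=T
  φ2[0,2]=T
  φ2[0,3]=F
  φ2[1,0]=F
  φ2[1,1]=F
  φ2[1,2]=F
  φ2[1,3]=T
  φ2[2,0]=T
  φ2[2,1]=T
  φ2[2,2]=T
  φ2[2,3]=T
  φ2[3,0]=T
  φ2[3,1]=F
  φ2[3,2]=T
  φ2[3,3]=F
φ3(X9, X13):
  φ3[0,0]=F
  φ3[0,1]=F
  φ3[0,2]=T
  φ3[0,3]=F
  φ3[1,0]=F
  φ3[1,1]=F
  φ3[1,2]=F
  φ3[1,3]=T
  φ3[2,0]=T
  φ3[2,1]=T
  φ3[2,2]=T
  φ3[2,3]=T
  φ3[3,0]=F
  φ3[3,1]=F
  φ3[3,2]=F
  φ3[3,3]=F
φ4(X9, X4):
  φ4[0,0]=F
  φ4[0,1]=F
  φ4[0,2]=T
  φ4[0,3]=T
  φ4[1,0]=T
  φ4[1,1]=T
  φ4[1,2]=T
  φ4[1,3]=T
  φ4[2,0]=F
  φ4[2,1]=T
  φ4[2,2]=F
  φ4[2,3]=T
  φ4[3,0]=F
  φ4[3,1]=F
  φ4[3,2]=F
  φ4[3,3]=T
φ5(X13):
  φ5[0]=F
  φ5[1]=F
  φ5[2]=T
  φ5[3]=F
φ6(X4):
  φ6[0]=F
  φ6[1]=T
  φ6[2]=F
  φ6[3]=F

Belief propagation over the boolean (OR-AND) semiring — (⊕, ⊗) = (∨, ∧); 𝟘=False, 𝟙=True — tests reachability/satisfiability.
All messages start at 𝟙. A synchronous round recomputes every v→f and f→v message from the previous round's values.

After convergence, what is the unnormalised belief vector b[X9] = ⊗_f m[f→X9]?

init: all messages = 𝟙 over 4 values
r1 m[φ0→X8] = [T, T, T, T]
r1 m[φ0→X6] = [T, T, T, T]
r1 m[φ1→X8] = [T, T, T, T]
r1 m[φ1→X13] = [T, T, T, T]
r1 m[φ2→X8] = [T, T, T, T]
r1 m[φ2→X12] = [T, T, T, T]
r1 m[φ3→X9] = [T, T, T, F]
r1 m[φ3→X13] = [T, T, T, T]
r1 m[φ4→X9] = [T, T, T, T]
r1 m[φ4→X4] = [T, T, T, T]
r1 m[φ5→X13] = [F, F, T, F]
r1 m[φ6→X4] = [F, T, F, F]
r1 m[X8→φ0] = [T, T, T, T]
r1 m[X8→φ1] = [T, T, T, T]
r1 m[X8→φ2] = [T, T, T, T]
r1 m[X6→φ0] = [T, T, T, T]
r1 m[X12→φ2] = [T, T, T, T]
r1 m[X9→φ3] = [T, T, T, T]
r1 m[X9→φ4] = [T, T, T, T]
r1 m[X13→φ1] = [T, T, T, T]
r1 m[X13→φ3] = [T, T, T, T]
r1 m[X13→φ5] = [T, T, T, T]
r1 m[X4→φ4] = [T, T, T, T]
r1 m[X4→φ6] = [T, T, T, T]
r2 m[φ0→X8] = [T, T, T, T]
r2 m[φ0→X6] = [T, T, T, T]
r2 m[φ1→X8] = [T, T, T, T]
r2 m[φ1→X13] = [T, T, T, T]
r2 m[φ2→X8] = [T, T, T, T]
r2 m[φ2→X12] = [T, T, T, T]
r2 m[φ3→X9] = [T, T, T, F]
r2 m[φ3→X13] = [T, T, T, T]
r2 m[φ4→X9] = [T, T, T, T]
r2 m[φ4→X4] = [T, T, T, T]
r2 m[φ5→X13] = [F, F, T, F]
r2 m[φ6→X4] = [F, T, F, F]
r2 m[X8→φ0] = [T, T, T, T]
r2 m[X8→φ1] = [T, T, T, T]
r2 m[X8→φ2] = [T, T, T, T]
r2 m[X6→φ0] = [T, T, T, T]
r2 m[X12→φ2] = [T, T, T, T]
r2 m[X9→φ3] = [T, T, T, T]
r2 m[X9→φ4] = [T, T, T, F]
r2 m[X13→φ1] = [F, F, T, F]
r2 m[X13→φ3] = [F, F, T, F]
r2 m[X13→φ5] = [T, T, T, T]
r2 m[X4→φ4] = [F, T, F, F]
r2 m[X4→φ6] = [T, T, T, T]
r3 m[φ0→X8] = [T, T, T, T]
r3 m[φ0→X6] = [T, T, T, T]
r3 m[φ1→X8] = [F, F, F, T]
r3 m[φ1→X13] = [T, T, T, T]
r3 m[φ2→X8] = [T, T, T, T]
r3 m[φ2→X12] = [T, T, T, T]
r3 m[φ3→X9] = [T, F, T, F]
r3 m[φ3→X13] = [T, T, T, T]
r3 m[φ4→X9] = [F, T, T, F]
r3 m[φ4→X4] = [T, T, T, T]
r3 m[φ5→X13] = [F, F, T, F]
r3 m[φ6→X4] = [F, T, F, F]
r3 m[X8→φ0] = [T, T, T, T]
r3 m[X8→φ1] = [T, T, T, T]
r3 m[X8→φ2] = [T, T, T, T]
r3 m[X6→φ0] = [T, T, T, T]
r3 m[X12→φ2] = [T, T, T, T]
r3 m[X9→φ3] = [T, T, T, T]
r3 m[X9→φ4] = [T, T, T, F]
r3 m[X13→φ1] = [F, F, T, F]
r3 m[X13→φ3] = [F, F, T, F]
r3 m[X13→φ5] = [T, T, T, T]
r3 m[X4→φ4] = [F, T, F, F]
r3 m[X4→φ6] = [T, T, T, T]
r4 m[φ0→X8] = [T, T, T, T]
r4 m[φ0→X6] = [T, T, T, T]
r4 m[φ1→X8] = [F, F, F, T]
r4 m[φ1→X13] = [T, T, T, T]
r4 m[φ2→X8] = [T, T, T, T]
r4 m[φ2→X12] = [T, T, T, T]
r4 m[φ3→X9] = [T, F, T, F]
r4 m[φ3→X13] = [T, T, T, T]
r4 m[φ4→X9] = [F, T, T, F]
r4 m[φ4→X4] = [T, T, T, T]
r4 m[φ5→X13] = [F, F, T, F]
r4 m[φ6→X4] = [F, T, F, F]
r4 m[X8→φ0] = [F, F, F, T]
r4 m[X8→φ1] = [T, T, T, T]
r4 m[X8→φ2] = [F, F, F, T]
r4 m[X6→φ0] = [T, T, T, T]
r4 m[X12→φ2] = [T, T, T, T]
r4 m[X9→φ3] = [F, T, T, F]
r4 m[X9→φ4] = [T, F, T, F]
r4 m[X13→φ1] = [F, F, T, F]
r4 m[X13→φ3] = [F, F, T, F]
r4 m[X13→φ5] = [T, T, T, T]
r4 m[X4→φ4] = [F, T, F, F]
r4 m[X4→φ6] = [T, T, T, T]
r5 m[φ0→X8] = [T, T, T, T]
r5 m[φ0→X6] = [T, F, F, T]
r5 m[φ1→X8] = [F, F, F, T]
r5 m[φ1→X13] = [T, T, T, T]
r5 m[φ2→X8] = [T, T, T, T]
r5 m[φ2→X12] = [T, F, T, F]
r5 m[φ3→X9] = [T, F, T, F]
r5 m[φ3→X13] = [T, T, T, T]
r5 m[φ4→X9] = [F, T, T, F]
r5 m[φ4→X4] = [F, T, T, T]
r5 m[φ5→X13] = [F, F, T, F]
r5 m[φ6→X4] = [F, T, F, F]
r5 m[X8→φ0] = [F, F, F, T]
r5 m[X8→φ1] = [T, T, T, T]
r5 m[X8→φ2] = [F, F, F, T]
r5 m[X6→φ0] = [T, T, T, T]
r5 m[X12→φ2] = [T, T, T, T]
r5 m[X9→φ3] = [F, T, T, F]
r5 m[X9→φ4] = [T, F, T, F]
r5 m[X13→φ1] = [F, F, T, F]
r5 m[X13→φ3] = [F, F, T, F]
r5 m[X13→φ5] = [T, T, T, T]
r5 m[X4→φ4] = [F, T, F, F]
r5 m[X4→φ6] = [T, T, T, T]
r6 m[φ0→X8] = [T, T, T, T]
r6 m[φ0→X6] = [T, F, F, T]
r6 m[φ1→X8] = [F, F, F, T]
r6 m[φ1→X13] = [T, T, T, T]
r6 m[φ2→X8] = [T, T, T, T]
r6 m[φ2→X12] = [T, F, T, F]
r6 m[φ3→X9] = [T, F, T, F]
r6 m[φ3→X13] = [T, T, T, T]
r6 m[φ4→X9] = [F, T, T, F]
r6 m[φ4→X4] = [F, T, T, T]
r6 m[φ5→X13] = [F, F, T, F]
r6 m[φ6→X4] = [F, T, F, F]
r6 m[X8→φ0] = [F, F, F, T]
r6 m[X8→φ1] = [T, T, T, T]
r6 m[X8→φ2] = [F, F, F, T]
r6 m[X6→φ0] = [T, T, T, T]
r6 m[X12→φ2] = [T, T, T, T]
r6 m[X9→φ3] = [F, T, T, F]
r6 m[X9→φ4] = [T, F, T, F]
r6 m[X13→φ1] = [F, F, T, F]
r6 m[X13→φ3] = [F, F, T, F]
r6 m[X13→φ5] = [T, T, T, T]
r6 m[X4→φ4] = [F, T, F, F]
r6 m[X4→φ6] = [F, T, T, T]
r7 m[φ0→X8] = [T, T, T, T]
r7 m[φ0→X6] = [T, F, F, T]
r7 m[φ1→X8] = [F, F, F, T]
r7 m[φ1→X13] = [T, T, T, T]
r7 m[φ2→X8] = [T, T, T, T]
r7 m[φ2→X12] = [T, F, T, F]
r7 m[φ3→X9] = [T, F, T, F]
r7 m[φ3→X13] = [T, T, T, T]
r7 m[φ4→X9] = [F, T, T, F]
r7 m[φ4→X4] = [F, T, T, T]
r7 m[φ5→X13] = [F, F, T, F]
r7 m[φ6→X4] = [F, T, F, F]
r7 m[X8→φ0] = [F, F, F, T]
r7 m[X8→φ1] = [T, T, T, T]
r7 m[X8→φ2] = [F, F, F, T]
r7 m[X6→φ0] = [T, T, T, T]
r7 m[X12→φ2] = [T, T, T, T]
r7 m[X9→φ3] = [F, T, T, F]
r7 m[X9→φ4] = [T, F, T, F]
r7 m[X13→φ1] = [F, F, T, F]
r7 m[X13→φ3] = [F, F, T, F]
r7 m[X13→φ5] = [T, T, T, T]
r7 m[X4→φ4] = [F, T, F, F]
r7 m[X4→φ6] = [F, T, T, T]
fixed point reached at round 7
b[X9] = ⊗ incoming = [F, F, T, F]

b[X9] = [F, F, T, F]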